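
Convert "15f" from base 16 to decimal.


Input: "15f" in base 16
Positional expansion:
  Digit '1' (value 1) x 16^2 = 256
  Digit '5' (value 5) x 16^1 = 80
  Digit 'f' (value 15) x 16^0 = 15
Sum = 351

351


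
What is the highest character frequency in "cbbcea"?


Input: cbbcea
Character counts:
  'a': 1
  'b': 2
  'c': 2
  'e': 1
Maximum frequency: 2

2


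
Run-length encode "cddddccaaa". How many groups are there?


Input: cddddccaaa
Scanning for consecutive runs:
  Group 1: 'c' x 1 (positions 0-0)
  Group 2: 'd' x 4 (positions 1-4)
  Group 3: 'c' x 2 (positions 5-6)
  Group 4: 'a' x 3 (positions 7-9)
Total groups: 4

4


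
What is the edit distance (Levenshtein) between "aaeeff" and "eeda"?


Computing edit distance: "aaeeff" -> "eeda"
DP table:
           e    e    d    a
      0    1    2    3    4
  a   1    1    2    3    3
  a   2    2    2    3    3
  e   3    2    2    3    4
  e   4    3    2    3    4
  f   5    4    3    3    4
  f   6    5    4    4    4
Edit distance = dp[6][4] = 4

4


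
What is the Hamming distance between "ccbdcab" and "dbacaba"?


Comparing "ccbdcab" and "dbacaba" position by position:
  Position 0: 'c' vs 'd' => differ
  Position 1: 'c' vs 'b' => differ
  Position 2: 'b' vs 'a' => differ
  Position 3: 'd' vs 'c' => differ
  Position 4: 'c' vs 'a' => differ
  Position 5: 'a' vs 'b' => differ
  Position 6: 'b' vs 'a' => differ
Total differences (Hamming distance): 7

7


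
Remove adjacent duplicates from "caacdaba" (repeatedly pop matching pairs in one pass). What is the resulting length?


Input: caacdaba
Stack-based adjacent duplicate removal:
  Read 'c': push. Stack: c
  Read 'a': push. Stack: ca
  Read 'a': matches stack top 'a' => pop. Stack: c
  Read 'c': matches stack top 'c' => pop. Stack: (empty)
  Read 'd': push. Stack: d
  Read 'a': push. Stack: da
  Read 'b': push. Stack: dab
  Read 'a': push. Stack: daba
Final stack: "daba" (length 4)

4


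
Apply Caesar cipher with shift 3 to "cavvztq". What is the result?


Caesar cipher: shift "cavvztq" by 3
  'c' (pos 2) + 3 = pos 5 = 'f'
  'a' (pos 0) + 3 = pos 3 = 'd'
  'v' (pos 21) + 3 = pos 24 = 'y'
  'v' (pos 21) + 3 = pos 24 = 'y'
  'z' (pos 25) + 3 = pos 2 = 'c'
  't' (pos 19) + 3 = pos 22 = 'w'
  'q' (pos 16) + 3 = pos 19 = 't'
Result: fdyycwt

fdyycwt


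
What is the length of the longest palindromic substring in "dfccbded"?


Input: "dfccbded"
Checking substrings for palindromes:
  [5:8] "ded" (len 3) => palindrome
  [2:4] "cc" (len 2) => palindrome
Longest palindromic substring: "ded" with length 3

3


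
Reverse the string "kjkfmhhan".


Input: kjkfmhhan
Reading characters right to left:
  Position 8: 'n'
  Position 7: 'a'
  Position 6: 'h'
  Position 5: 'h'
  Position 4: 'm'
  Position 3: 'f'
  Position 2: 'k'
  Position 1: 'j'
  Position 0: 'k'
Reversed: nahhmfkjk

nahhmfkjk


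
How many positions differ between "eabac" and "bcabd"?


Comparing "eabac" and "bcabd" position by position:
  Position 0: 'e' vs 'b' => DIFFER
  Position 1: 'a' vs 'c' => DIFFER
  Position 2: 'b' vs 'a' => DIFFER
  Position 3: 'a' vs 'b' => DIFFER
  Position 4: 'c' vs 'd' => DIFFER
Positions that differ: 5

5


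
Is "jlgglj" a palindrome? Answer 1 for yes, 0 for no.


Input: jlgglj
Reversed: jlgglj
  Compare pos 0 ('j') with pos 5 ('j'): match
  Compare pos 1 ('l') with pos 4 ('l'): match
  Compare pos 2 ('g') with pos 3 ('g'): match
Result: palindrome

1


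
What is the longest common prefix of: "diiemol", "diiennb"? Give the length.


Words: diiemol, diiennb
  Position 0: all 'd' => match
  Position 1: all 'i' => match
  Position 2: all 'i' => match
  Position 3: all 'e' => match
  Position 4: ('m', 'n') => mismatch, stop
LCP = "diie" (length 4)

4


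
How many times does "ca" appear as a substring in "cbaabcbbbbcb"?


Searching for "ca" in "cbaabcbbbbcb"
Scanning each position:
  Position 0: "cb" => no
  Position 1: "ba" => no
  Position 2: "aa" => no
  Position 3: "ab" => no
  Position 4: "bc" => no
  Position 5: "cb" => no
  Position 6: "bb" => no
  Position 7: "bb" => no
  Position 8: "bb" => no
  Position 9: "bc" => no
  Position 10: "cb" => no
Total occurrences: 0

0


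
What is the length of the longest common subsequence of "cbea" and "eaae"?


LCS of "cbea" and "eaae"
DP table:
           e    a    a    e
      0    0    0    0    0
  c   0    0    0    0    0
  b   0    0    0    0    0
  e   0    1    1    1    1
  a   0    1    2    2    2
LCS length = dp[4][4] = 2

2


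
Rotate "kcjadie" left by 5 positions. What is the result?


Input: "kcjadie", rotate left by 5
First 5 characters: "kcjad"
Remaining characters: "ie"
Concatenate remaining + first: "ie" + "kcjad" = "iekcjad"

iekcjad


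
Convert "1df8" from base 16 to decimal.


Input: "1df8" in base 16
Positional expansion:
  Digit '1' (value 1) x 16^3 = 4096
  Digit 'd' (value 13) x 16^2 = 3328
  Digit 'f' (value 15) x 16^1 = 240
  Digit '8' (value 8) x 16^0 = 8
Sum = 7672

7672


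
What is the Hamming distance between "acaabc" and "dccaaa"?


Comparing "acaabc" and "dccaaa" position by position:
  Position 0: 'a' vs 'd' => differ
  Position 1: 'c' vs 'c' => same
  Position 2: 'a' vs 'c' => differ
  Position 3: 'a' vs 'a' => same
  Position 4: 'b' vs 'a' => differ
  Position 5: 'c' vs 'a' => differ
Total differences (Hamming distance): 4

4


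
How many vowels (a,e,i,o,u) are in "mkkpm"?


Input: mkkpm
Checking each character:
  'm' at position 0: consonant
  'k' at position 1: consonant
  'k' at position 2: consonant
  'p' at position 3: consonant
  'm' at position 4: consonant
Total vowels: 0

0


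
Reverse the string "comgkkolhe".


Input: comgkkolhe
Reading characters right to left:
  Position 9: 'e'
  Position 8: 'h'
  Position 7: 'l'
  Position 6: 'o'
  Position 5: 'k'
  Position 4: 'k'
  Position 3: 'g'
  Position 2: 'm'
  Position 1: 'o'
  Position 0: 'c'
Reversed: ehlokkgmoc

ehlokkgmoc


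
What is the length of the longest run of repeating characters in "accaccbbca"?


Input: "accaccbbca"
Scanning for longest run:
  Position 1 ('c'): new char, reset run to 1
  Position 2 ('c'): continues run of 'c', length=2
  Position 3 ('a'): new char, reset run to 1
  Position 4 ('c'): new char, reset run to 1
  Position 5 ('c'): continues run of 'c', length=2
  Position 6 ('b'): new char, reset run to 1
  Position 7 ('b'): continues run of 'b', length=2
  Position 8 ('c'): new char, reset run to 1
  Position 9 ('a'): new char, reset run to 1
Longest run: 'c' with length 2

2


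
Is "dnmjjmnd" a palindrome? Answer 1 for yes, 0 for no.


Input: dnmjjmnd
Reversed: dnmjjmnd
  Compare pos 0 ('d') with pos 7 ('d'): match
  Compare pos 1 ('n') with pos 6 ('n'): match
  Compare pos 2 ('m') with pos 5 ('m'): match
  Compare pos 3 ('j') with pos 4 ('j'): match
Result: palindrome

1


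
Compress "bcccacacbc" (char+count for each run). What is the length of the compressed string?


Input: bcccacacbc
Runs:
  'b' x 1 => "b1"
  'c' x 3 => "c3"
  'a' x 1 => "a1"
  'c' x 1 => "c1"
  'a' x 1 => "a1"
  'c' x 1 => "c1"
  'b' x 1 => "b1"
  'c' x 1 => "c1"
Compressed: "b1c3a1c1a1c1b1c1"
Compressed length: 16

16


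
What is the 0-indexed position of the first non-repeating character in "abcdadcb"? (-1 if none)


Input: abcdadcb
Character frequencies:
  'a': 2
  'b': 2
  'c': 2
  'd': 2
Scanning left to right for freq == 1:
  Position 0 ('a'): freq=2, skip
  Position 1 ('b'): freq=2, skip
  Position 2 ('c'): freq=2, skip
  Position 3 ('d'): freq=2, skip
  Position 4 ('a'): freq=2, skip
  Position 5 ('d'): freq=2, skip
  Position 6 ('c'): freq=2, skip
  Position 7 ('b'): freq=2, skip
  No unique character found => answer = -1

-1


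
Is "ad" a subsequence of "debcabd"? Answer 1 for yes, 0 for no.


Check if "ad" is a subsequence of "debcabd"
Greedy scan:
  Position 0 ('d'): no match needed
  Position 1 ('e'): no match needed
  Position 2 ('b'): no match needed
  Position 3 ('c'): no match needed
  Position 4 ('a'): matches sub[0] = 'a'
  Position 5 ('b'): no match needed
  Position 6 ('d'): matches sub[1] = 'd'
All 2 characters matched => is a subsequence

1


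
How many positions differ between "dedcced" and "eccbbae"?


Comparing "dedcced" and "eccbbae" position by position:
  Position 0: 'd' vs 'e' => DIFFER
  Position 1: 'e' vs 'c' => DIFFER
  Position 2: 'd' vs 'c' => DIFFER
  Position 3: 'c' vs 'b' => DIFFER
  Position 4: 'c' vs 'b' => DIFFER
  Position 5: 'e' vs 'a' => DIFFER
  Position 6: 'd' vs 'e' => DIFFER
Positions that differ: 7

7


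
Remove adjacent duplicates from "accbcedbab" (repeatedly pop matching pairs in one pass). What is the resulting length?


Input: accbcedbab
Stack-based adjacent duplicate removal:
  Read 'a': push. Stack: a
  Read 'c': push. Stack: ac
  Read 'c': matches stack top 'c' => pop. Stack: a
  Read 'b': push. Stack: ab
  Read 'c': push. Stack: abc
  Read 'e': push. Stack: abce
  Read 'd': push. Stack: abced
  Read 'b': push. Stack: abcedb
  Read 'a': push. Stack: abcedba
  Read 'b': push. Stack: abcedbab
Final stack: "abcedbab" (length 8)

8


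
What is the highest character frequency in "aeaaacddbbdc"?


Input: aeaaacddbbdc
Character counts:
  'a': 4
  'b': 2
  'c': 2
  'd': 3
  'e': 1
Maximum frequency: 4

4


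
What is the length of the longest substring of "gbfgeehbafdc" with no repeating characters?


Input: "gbfgeehbafdc"
Sliding window (track last position of each char):
  Position 0 ('g'): window [0,0] length 1 -- new best
  Position 1 ('b'): window [0,1] length 2 -- new best
  Position 2 ('f'): window [0,2] length 3 -- new best
  Position 3 ('g'): repeat (last at 0), move window start to 1
  Position 3 ('g'): window [1,3] length 3
  Position 4 ('e'): window [1,4] length 4 -- new best
  Position 5 ('e'): repeat (last at 4), move window start to 5
  Position 5 ('e'): window [5,5] length 1
  Position 6 ('h'): window [5,6] length 2
  Position 7 ('b'): window [5,7] length 3
  Position 8 ('a'): window [5,8] length 4
  Position 9 ('f'): window [5,9] length 5 -- new best
  Position 10 ('d'): window [5,10] length 6 -- new best
  Position 11 ('c'): window [5,11] length 7 -- new best
Longest substring with no repeats: "ehbafdc" with length 7

7


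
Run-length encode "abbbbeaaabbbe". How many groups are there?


Input: abbbbeaaabbbe
Scanning for consecutive runs:
  Group 1: 'a' x 1 (positions 0-0)
  Group 2: 'b' x 4 (positions 1-4)
  Group 3: 'e' x 1 (positions 5-5)
  Group 4: 'a' x 3 (positions 6-8)
  Group 5: 'b' x 3 (positions 9-11)
  Group 6: 'e' x 1 (positions 12-12)
Total groups: 6

6


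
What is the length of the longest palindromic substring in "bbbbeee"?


Input: "bbbbeee"
Checking substrings for palindromes:
  [0:4] "bbbb" (len 4) => palindrome
  [0:3] "bbb" (len 3) => palindrome
  [1:4] "bbb" (len 3) => palindrome
  [4:7] "eee" (len 3) => palindrome
  [0:2] "bb" (len 2) => palindrome
  [1:3] "bb" (len 2) => palindrome
Longest palindromic substring: "bbbb" with length 4

4


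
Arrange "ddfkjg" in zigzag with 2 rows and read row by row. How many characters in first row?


Zigzag "ddfkjg" into 2 rows:
Placing characters:
  'd' => row 0
  'd' => row 1
  'f' => row 0
  'k' => row 1
  'j' => row 0
  'g' => row 1
Rows:
  Row 0: "dfj"
  Row 1: "dkg"
First row length: 3

3


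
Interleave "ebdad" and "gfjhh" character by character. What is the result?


Interleaving "ebdad" and "gfjhh":
  Position 0: 'e' from first, 'g' from second => "eg"
  Position 1: 'b' from first, 'f' from second => "bf"
  Position 2: 'd' from first, 'j' from second => "dj"
  Position 3: 'a' from first, 'h' from second => "ah"
  Position 4: 'd' from first, 'h' from second => "dh"
Result: egbfdjahdh

egbfdjahdh


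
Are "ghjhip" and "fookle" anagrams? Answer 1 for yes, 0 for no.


Strings: "ghjhip", "fookle"
Sorted first:  ghhijp
Sorted second: efkloo
Differ at position 0: 'g' vs 'e' => not anagrams

0


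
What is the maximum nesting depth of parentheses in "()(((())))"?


Input: "()(((())))"
Tracking depth:
  Position 0 '(': depth becomes 1
  Position 1 ')': depth becomes 0
  Position 2 '(': depth becomes 1
  Position 3 '(': depth becomes 2
  Position 4 '(': depth becomes 3
  Position 5 '(': depth becomes 4
  Position 6 ')': depth becomes 3
  Position 7 ')': depth becomes 2
  Position 8 ')': depth becomes 1
  Position 9 ')': depth becomes 0
Maximum depth reached: 4

4


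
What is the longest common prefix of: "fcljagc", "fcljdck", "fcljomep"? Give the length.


Words: fcljagc, fcljdck, fcljomep
  Position 0: all 'f' => match
  Position 1: all 'c' => match
  Position 2: all 'l' => match
  Position 3: all 'j' => match
  Position 4: ('a', 'd', 'o') => mismatch, stop
LCP = "fclj" (length 4)

4


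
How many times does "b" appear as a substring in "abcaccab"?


Searching for "b" in "abcaccab"
Scanning each position:
  Position 0: "a" => no
  Position 1: "b" => MATCH
  Position 2: "c" => no
  Position 3: "a" => no
  Position 4: "c" => no
  Position 5: "c" => no
  Position 6: "a" => no
  Position 7: "b" => MATCH
Total occurrences: 2

2


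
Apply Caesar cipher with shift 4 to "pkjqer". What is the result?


Caesar cipher: shift "pkjqer" by 4
  'p' (pos 15) + 4 = pos 19 = 't'
  'k' (pos 10) + 4 = pos 14 = 'o'
  'j' (pos 9) + 4 = pos 13 = 'n'
  'q' (pos 16) + 4 = pos 20 = 'u'
  'e' (pos 4) + 4 = pos 8 = 'i'
  'r' (pos 17) + 4 = pos 21 = 'v'
Result: tonuiv

tonuiv


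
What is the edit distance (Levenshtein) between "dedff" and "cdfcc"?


Computing edit distance: "dedff" -> "cdfcc"
DP table:
           c    d    f    c    c
      0    1    2    3    4    5
  d   1    1    1    2    3    4
  e   2    2    2    2    3    4
  d   3    3    2    3    3    4
  f   4    4    3    2    3    4
  f   5    5    4    3    3    4
Edit distance = dp[5][5] = 4

4


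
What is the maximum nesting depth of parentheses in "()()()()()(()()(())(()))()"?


Input: "()()()()()(()()(())(()))()"
Tracking depth:
  Position 0 '(': depth becomes 1
  Position 1 ')': depth becomes 0
  Position 2 '(': depth becomes 1
  Position 3 ')': depth becomes 0
  Position 4 '(': depth becomes 1
  Position 5 ')': depth becomes 0
  Position 6 '(': depth becomes 1
  Position 7 ')': depth becomes 0
  Position 8 '(': depth becomes 1
  Position 9 ')': depth becomes 0
  Position 10 '(': depth becomes 1
  Position 11 '(': depth becomes 2
  Position 12 ')': depth becomes 1
  Position 13 '(': depth becomes 2
  Position 14 ')': depth becomes 1
  Position 15 '(': depth becomes 2
  Position 16 '(': depth becomes 3
  Position 17 ')': depth becomes 2
  Position 18 ')': depth becomes 1
  Position 19 '(': depth becomes 2
  Position 20 '(': depth becomes 3
  Position 21 ')': depth becomes 2
  Position 22 ')': depth becomes 1
  Position 23 ')': depth becomes 0
  Position 24 '(': depth becomes 1
  Position 25 ')': depth becomes 0
Maximum depth reached: 3

3


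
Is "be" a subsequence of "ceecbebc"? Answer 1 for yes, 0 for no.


Check if "be" is a subsequence of "ceecbebc"
Greedy scan:
  Position 0 ('c'): no match needed
  Position 1 ('e'): no match needed
  Position 2 ('e'): no match needed
  Position 3 ('c'): no match needed
  Position 4 ('b'): matches sub[0] = 'b'
  Position 5 ('e'): matches sub[1] = 'e'
  Position 6 ('b'): no match needed
  Position 7 ('c'): no match needed
All 2 characters matched => is a subsequence

1


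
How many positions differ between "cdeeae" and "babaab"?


Comparing "cdeeae" and "babaab" position by position:
  Position 0: 'c' vs 'b' => DIFFER
  Position 1: 'd' vs 'a' => DIFFER
  Position 2: 'e' vs 'b' => DIFFER
  Position 3: 'e' vs 'a' => DIFFER
  Position 4: 'a' vs 'a' => same
  Position 5: 'e' vs 'b' => DIFFER
Positions that differ: 5

5


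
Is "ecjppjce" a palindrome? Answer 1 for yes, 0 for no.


Input: ecjppjce
Reversed: ecjppjce
  Compare pos 0 ('e') with pos 7 ('e'): match
  Compare pos 1 ('c') with pos 6 ('c'): match
  Compare pos 2 ('j') with pos 5 ('j'): match
  Compare pos 3 ('p') with pos 4 ('p'): match
Result: palindrome

1


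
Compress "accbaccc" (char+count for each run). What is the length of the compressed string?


Input: accbaccc
Runs:
  'a' x 1 => "a1"
  'c' x 2 => "c2"
  'b' x 1 => "b1"
  'a' x 1 => "a1"
  'c' x 3 => "c3"
Compressed: "a1c2b1a1c3"
Compressed length: 10

10


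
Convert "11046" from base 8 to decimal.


Input: "11046" in base 8
Positional expansion:
  Digit '1' (value 1) x 8^4 = 4096
  Digit '1' (value 1) x 8^3 = 512
  Digit '0' (value 0) x 8^2 = 0
  Digit '4' (value 4) x 8^1 = 32
  Digit '6' (value 6) x 8^0 = 6
Sum = 4646

4646


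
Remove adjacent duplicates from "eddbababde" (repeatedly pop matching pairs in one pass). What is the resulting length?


Input: eddbababde
Stack-based adjacent duplicate removal:
  Read 'e': push. Stack: e
  Read 'd': push. Stack: ed
  Read 'd': matches stack top 'd' => pop. Stack: e
  Read 'b': push. Stack: eb
  Read 'a': push. Stack: eba
  Read 'b': push. Stack: ebab
  Read 'a': push. Stack: ebaba
  Read 'b': push. Stack: ebabab
  Read 'd': push. Stack: ebababd
  Read 'e': push. Stack: ebababde
Final stack: "ebababde" (length 8)

8


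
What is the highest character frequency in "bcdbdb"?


Input: bcdbdb
Character counts:
  'b': 3
  'c': 1
  'd': 2
Maximum frequency: 3

3


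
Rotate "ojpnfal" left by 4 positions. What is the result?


Input: "ojpnfal", rotate left by 4
First 4 characters: "ojpn"
Remaining characters: "fal"
Concatenate remaining + first: "fal" + "ojpn" = "falojpn"

falojpn


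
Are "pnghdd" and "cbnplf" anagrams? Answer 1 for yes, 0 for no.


Strings: "pnghdd", "cbnplf"
Sorted first:  ddghnp
Sorted second: bcflnp
Differ at position 0: 'd' vs 'b' => not anagrams

0


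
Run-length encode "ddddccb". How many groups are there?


Input: ddddccb
Scanning for consecutive runs:
  Group 1: 'd' x 4 (positions 0-3)
  Group 2: 'c' x 2 (positions 4-5)
  Group 3: 'b' x 1 (positions 6-6)
Total groups: 3

3


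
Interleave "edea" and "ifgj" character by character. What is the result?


Interleaving "edea" and "ifgj":
  Position 0: 'e' from first, 'i' from second => "ei"
  Position 1: 'd' from first, 'f' from second => "df"
  Position 2: 'e' from first, 'g' from second => "eg"
  Position 3: 'a' from first, 'j' from second => "aj"
Result: eidfegaj

eidfegaj


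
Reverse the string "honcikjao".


Input: honcikjao
Reading characters right to left:
  Position 8: 'o'
  Position 7: 'a'
  Position 6: 'j'
  Position 5: 'k'
  Position 4: 'i'
  Position 3: 'c'
  Position 2: 'n'
  Position 1: 'o'
  Position 0: 'h'
Reversed: oajkicnoh

oajkicnoh


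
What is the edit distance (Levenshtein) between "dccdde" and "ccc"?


Computing edit distance: "dccdde" -> "ccc"
DP table:
           c    c    c
      0    1    2    3
  d   1    1    2    3
  c   2    1    1    2
  c   3    2    1    1
  d   4    3    2    2
  d   5    4    3    3
  e   6    5    4    4
Edit distance = dp[6][3] = 4

4


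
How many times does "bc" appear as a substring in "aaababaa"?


Searching for "bc" in "aaababaa"
Scanning each position:
  Position 0: "aa" => no
  Position 1: "aa" => no
  Position 2: "ab" => no
  Position 3: "ba" => no
  Position 4: "ab" => no
  Position 5: "ba" => no
  Position 6: "aa" => no
Total occurrences: 0

0


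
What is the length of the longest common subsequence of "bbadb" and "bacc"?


LCS of "bbadb" and "bacc"
DP table:
           b    a    c    c
      0    0    0    0    0
  b   0    1    1    1    1
  b   0    1    1    1    1
  a   0    1    2    2    2
  d   0    1    2    2    2
  b   0    1    2    2    2
LCS length = dp[5][4] = 2

2


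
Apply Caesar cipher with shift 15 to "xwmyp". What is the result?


Caesar cipher: shift "xwmyp" by 15
  'x' (pos 23) + 15 = pos 12 = 'm'
  'w' (pos 22) + 15 = pos 11 = 'l'
  'm' (pos 12) + 15 = pos 1 = 'b'
  'y' (pos 24) + 15 = pos 13 = 'n'
  'p' (pos 15) + 15 = pos 4 = 'e'
Result: mlbne

mlbne


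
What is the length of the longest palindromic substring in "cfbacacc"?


Input: "cfbacacc"
Checking substrings for palindromes:
  [3:6] "aca" (len 3) => palindrome
  [4:7] "cac" (len 3) => palindrome
  [6:8] "cc" (len 2) => palindrome
Longest palindromic substring: "aca" with length 3

3


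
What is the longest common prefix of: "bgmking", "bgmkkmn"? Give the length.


Words: bgmking, bgmkkmn
  Position 0: all 'b' => match
  Position 1: all 'g' => match
  Position 2: all 'm' => match
  Position 3: all 'k' => match
  Position 4: ('i', 'k') => mismatch, stop
LCP = "bgmk" (length 4)

4


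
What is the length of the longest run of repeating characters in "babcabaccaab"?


Input: "babcabaccaab"
Scanning for longest run:
  Position 1 ('a'): new char, reset run to 1
  Position 2 ('b'): new char, reset run to 1
  Position 3 ('c'): new char, reset run to 1
  Position 4 ('a'): new char, reset run to 1
  Position 5 ('b'): new char, reset run to 1
  Position 6 ('a'): new char, reset run to 1
  Position 7 ('c'): new char, reset run to 1
  Position 8 ('c'): continues run of 'c', length=2
  Position 9 ('a'): new char, reset run to 1
  Position 10 ('a'): continues run of 'a', length=2
  Position 11 ('b'): new char, reset run to 1
Longest run: 'c' with length 2

2


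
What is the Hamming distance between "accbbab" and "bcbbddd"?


Comparing "accbbab" and "bcbbddd" position by position:
  Position 0: 'a' vs 'b' => differ
  Position 1: 'c' vs 'c' => same
  Position 2: 'c' vs 'b' => differ
  Position 3: 'b' vs 'b' => same
  Position 4: 'b' vs 'd' => differ
  Position 5: 'a' vs 'd' => differ
  Position 6: 'b' vs 'd' => differ
Total differences (Hamming distance): 5

5


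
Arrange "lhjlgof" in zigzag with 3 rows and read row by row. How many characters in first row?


Zigzag "lhjlgof" into 3 rows:
Placing characters:
  'l' => row 0
  'h' => row 1
  'j' => row 2
  'l' => row 1
  'g' => row 0
  'o' => row 1
  'f' => row 2
Rows:
  Row 0: "lg"
  Row 1: "hlo"
  Row 2: "jf"
First row length: 2

2


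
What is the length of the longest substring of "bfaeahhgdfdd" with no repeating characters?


Input: "bfaeahhgdfdd"
Sliding window (track last position of each char):
  Position 0 ('b'): window [0,0] length 1 -- new best
  Position 1 ('f'): window [0,1] length 2 -- new best
  Position 2 ('a'): window [0,2] length 3 -- new best
  Position 3 ('e'): window [0,3] length 4 -- new best
  Position 4 ('a'): repeat (last at 2), move window start to 3
  Position 4 ('a'): window [3,4] length 2
  Position 5 ('h'): window [3,5] length 3
  Position 6 ('h'): repeat (last at 5), move window start to 6
  Position 6 ('h'): window [6,6] length 1
  Position 7 ('g'): window [6,7] length 2
  Position 8 ('d'): window [6,8] length 3
  Position 9 ('f'): window [6,9] length 4
  Position 10 ('d'): repeat (last at 8), move window start to 9
  Position 10 ('d'): window [9,10] length 2
  Position 11 ('d'): repeat (last at 10), move window start to 11
  Position 11 ('d'): window [11,11] length 1
Longest substring with no repeats: "bfae" with length 4

4


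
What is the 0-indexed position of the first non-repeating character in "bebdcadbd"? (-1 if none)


Input: bebdcadbd
Character frequencies:
  'a': 1
  'b': 3
  'c': 1
  'd': 3
  'e': 1
Scanning left to right for freq == 1:
  Position 0 ('b'): freq=3, skip
  Position 1 ('e'): unique! => answer = 1

1


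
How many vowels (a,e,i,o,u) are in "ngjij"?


Input: ngjij
Checking each character:
  'n' at position 0: consonant
  'g' at position 1: consonant
  'j' at position 2: consonant
  'i' at position 3: vowel (running total: 1)
  'j' at position 4: consonant
Total vowels: 1

1


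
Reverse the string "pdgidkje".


Input: pdgidkje
Reading characters right to left:
  Position 7: 'e'
  Position 6: 'j'
  Position 5: 'k'
  Position 4: 'd'
  Position 3: 'i'
  Position 2: 'g'
  Position 1: 'd'
  Position 0: 'p'
Reversed: ejkdigdp

ejkdigdp


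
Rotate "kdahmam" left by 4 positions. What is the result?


Input: "kdahmam", rotate left by 4
First 4 characters: "kdah"
Remaining characters: "mam"
Concatenate remaining + first: "mam" + "kdah" = "mamkdah"

mamkdah


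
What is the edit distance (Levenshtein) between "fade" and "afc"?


Computing edit distance: "fade" -> "afc"
DP table:
           a    f    c
      0    1    2    3
  f   1    1    1    2
  a   2    1    2    2
  d   3    2    2    3
  e   4    3    3    3
Edit distance = dp[4][3] = 3

3


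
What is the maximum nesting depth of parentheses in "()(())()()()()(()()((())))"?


Input: "()(())()()()()(()()((())))"
Tracking depth:
  Position 0 '(': depth becomes 1
  Position 1 ')': depth becomes 0
  Position 2 '(': depth becomes 1
  Position 3 '(': depth becomes 2
  Position 4 ')': depth becomes 1
  Position 5 ')': depth becomes 0
  Position 6 '(': depth becomes 1
  Position 7 ')': depth becomes 0
  Position 8 '(': depth becomes 1
  Position 9 ')': depth becomes 0
  Position 10 '(': depth becomes 1
  Position 11 ')': depth becomes 0
  Position 12 '(': depth becomes 1
  Position 13 ')': depth becomes 0
  Position 14 '(': depth becomes 1
  Position 15 '(': depth becomes 2
  Position 16 ')': depth becomes 1
  Position 17 '(': depth becomes 2
  Position 18 ')': depth becomes 1
  Position 19 '(': depth becomes 2
  Position 20 '(': depth becomes 3
  Position 21 '(': depth becomes 4
  Position 22 ')': depth becomes 3
  Position 23 ')': depth becomes 2
  Position 24 ')': depth becomes 1
  Position 25 ')': depth becomes 0
Maximum depth reached: 4

4


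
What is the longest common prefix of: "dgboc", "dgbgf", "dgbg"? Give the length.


Words: dgboc, dgbgf, dgbg
  Position 0: all 'd' => match
  Position 1: all 'g' => match
  Position 2: all 'b' => match
  Position 3: ('o', 'g', 'g') => mismatch, stop
LCP = "dgb" (length 3)

3


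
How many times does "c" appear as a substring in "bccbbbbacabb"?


Searching for "c" in "bccbbbbacabb"
Scanning each position:
  Position 0: "b" => no
  Position 1: "c" => MATCH
  Position 2: "c" => MATCH
  Position 3: "b" => no
  Position 4: "b" => no
  Position 5: "b" => no
  Position 6: "b" => no
  Position 7: "a" => no
  Position 8: "c" => MATCH
  Position 9: "a" => no
  Position 10: "b" => no
  Position 11: "b" => no
Total occurrences: 3

3


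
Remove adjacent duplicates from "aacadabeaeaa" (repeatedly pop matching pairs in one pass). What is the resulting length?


Input: aacadabeaeaa
Stack-based adjacent duplicate removal:
  Read 'a': push. Stack: a
  Read 'a': matches stack top 'a' => pop. Stack: (empty)
  Read 'c': push. Stack: c
  Read 'a': push. Stack: ca
  Read 'd': push. Stack: cad
  Read 'a': push. Stack: cada
  Read 'b': push. Stack: cadab
  Read 'e': push. Stack: cadabe
  Read 'a': push. Stack: cadabea
  Read 'e': push. Stack: cadabeae
  Read 'a': push. Stack: cadabeaea
  Read 'a': matches stack top 'a' => pop. Stack: cadabeae
Final stack: "cadabeae" (length 8)

8


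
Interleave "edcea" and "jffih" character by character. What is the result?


Interleaving "edcea" and "jffih":
  Position 0: 'e' from first, 'j' from second => "ej"
  Position 1: 'd' from first, 'f' from second => "df"
  Position 2: 'c' from first, 'f' from second => "cf"
  Position 3: 'e' from first, 'i' from second => "ei"
  Position 4: 'a' from first, 'h' from second => "ah"
Result: ejdfcfeiah

ejdfcfeiah


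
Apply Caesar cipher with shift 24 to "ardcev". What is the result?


Caesar cipher: shift "ardcev" by 24
  'a' (pos 0) + 24 = pos 24 = 'y'
  'r' (pos 17) + 24 = pos 15 = 'p'
  'd' (pos 3) + 24 = pos 1 = 'b'
  'c' (pos 2) + 24 = pos 0 = 'a'
  'e' (pos 4) + 24 = pos 2 = 'c'
  'v' (pos 21) + 24 = pos 19 = 't'
Result: ypbact

ypbact


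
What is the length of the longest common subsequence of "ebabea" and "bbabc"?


LCS of "ebabea" and "bbabc"
DP table:
           b    b    a    b    c
      0    0    0    0    0    0
  e   0    0    0    0    0    0
  b   0    1    1    1    1    1
  a   0    1    1    2    2    2
  b   0    1    2    2    3    3
  e   0    1    2    2    3    3
  a   0    1    2    3    3    3
LCS length = dp[6][5] = 3

3


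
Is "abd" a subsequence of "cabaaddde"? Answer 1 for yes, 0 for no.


Check if "abd" is a subsequence of "cabaaddde"
Greedy scan:
  Position 0 ('c'): no match needed
  Position 1 ('a'): matches sub[0] = 'a'
  Position 2 ('b'): matches sub[1] = 'b'
  Position 3 ('a'): no match needed
  Position 4 ('a'): no match needed
  Position 5 ('d'): matches sub[2] = 'd'
  Position 6 ('d'): no match needed
  Position 7 ('d'): no match needed
  Position 8 ('e'): no match needed
All 3 characters matched => is a subsequence

1


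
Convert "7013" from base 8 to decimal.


Input: "7013" in base 8
Positional expansion:
  Digit '7' (value 7) x 8^3 = 3584
  Digit '0' (value 0) x 8^2 = 0
  Digit '1' (value 1) x 8^1 = 8
  Digit '3' (value 3) x 8^0 = 3
Sum = 3595

3595


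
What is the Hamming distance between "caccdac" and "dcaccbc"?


Comparing "caccdac" and "dcaccbc" position by position:
  Position 0: 'c' vs 'd' => differ
  Position 1: 'a' vs 'c' => differ
  Position 2: 'c' vs 'a' => differ
  Position 3: 'c' vs 'c' => same
  Position 4: 'd' vs 'c' => differ
  Position 5: 'a' vs 'b' => differ
  Position 6: 'c' vs 'c' => same
Total differences (Hamming distance): 5

5


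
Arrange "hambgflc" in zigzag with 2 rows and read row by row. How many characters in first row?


Zigzag "hambgflc" into 2 rows:
Placing characters:
  'h' => row 0
  'a' => row 1
  'm' => row 0
  'b' => row 1
  'g' => row 0
  'f' => row 1
  'l' => row 0
  'c' => row 1
Rows:
  Row 0: "hmgl"
  Row 1: "abfc"
First row length: 4

4


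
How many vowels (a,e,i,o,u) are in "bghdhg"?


Input: bghdhg
Checking each character:
  'b' at position 0: consonant
  'g' at position 1: consonant
  'h' at position 2: consonant
  'd' at position 3: consonant
  'h' at position 4: consonant
  'g' at position 5: consonant
Total vowels: 0

0


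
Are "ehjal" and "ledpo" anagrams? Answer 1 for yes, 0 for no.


Strings: "ehjal", "ledpo"
Sorted first:  aehjl
Sorted second: delop
Differ at position 0: 'a' vs 'd' => not anagrams

0


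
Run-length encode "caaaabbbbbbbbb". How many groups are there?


Input: caaaabbbbbbbbb
Scanning for consecutive runs:
  Group 1: 'c' x 1 (positions 0-0)
  Group 2: 'a' x 4 (positions 1-4)
  Group 3: 'b' x 9 (positions 5-13)
Total groups: 3

3


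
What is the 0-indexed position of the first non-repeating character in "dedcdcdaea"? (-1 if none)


Input: dedcdcdaea
Character frequencies:
  'a': 2
  'c': 2
  'd': 4
  'e': 2
Scanning left to right for freq == 1:
  Position 0 ('d'): freq=4, skip
  Position 1 ('e'): freq=2, skip
  Position 2 ('d'): freq=4, skip
  Position 3 ('c'): freq=2, skip
  Position 4 ('d'): freq=4, skip
  Position 5 ('c'): freq=2, skip
  Position 6 ('d'): freq=4, skip
  Position 7 ('a'): freq=2, skip
  Position 8 ('e'): freq=2, skip
  Position 9 ('a'): freq=2, skip
  No unique character found => answer = -1

-1


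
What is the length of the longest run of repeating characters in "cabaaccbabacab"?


Input: "cabaaccbabacab"
Scanning for longest run:
  Position 1 ('a'): new char, reset run to 1
  Position 2 ('b'): new char, reset run to 1
  Position 3 ('a'): new char, reset run to 1
  Position 4 ('a'): continues run of 'a', length=2
  Position 5 ('c'): new char, reset run to 1
  Position 6 ('c'): continues run of 'c', length=2
  Position 7 ('b'): new char, reset run to 1
  Position 8 ('a'): new char, reset run to 1
  Position 9 ('b'): new char, reset run to 1
  Position 10 ('a'): new char, reset run to 1
  Position 11 ('c'): new char, reset run to 1
  Position 12 ('a'): new char, reset run to 1
  Position 13 ('b'): new char, reset run to 1
Longest run: 'a' with length 2

2


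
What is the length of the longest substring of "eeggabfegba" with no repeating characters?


Input: "eeggabfegba"
Sliding window (track last position of each char):
  Position 0 ('e'): window [0,0] length 1 -- new best
  Position 1 ('e'): repeat (last at 0), move window start to 1
  Position 1 ('e'): window [1,1] length 1
  Position 2 ('g'): window [1,2] length 2 -- new best
  Position 3 ('g'): repeat (last at 2), move window start to 3
  Position 3 ('g'): window [3,3] length 1
  Position 4 ('a'): window [3,4] length 2
  Position 5 ('b'): window [3,5] length 3 -- new best
  Position 6 ('f'): window [3,6] length 4 -- new best
  Position 7 ('e'): window [3,7] length 5 -- new best
  Position 8 ('g'): repeat (last at 3), move window start to 4
  Position 8 ('g'): window [4,8] length 5
  Position 9 ('b'): repeat (last at 5), move window start to 6
  Position 9 ('b'): window [6,9] length 4
  Position 10 ('a'): window [6,10] length 5
Longest substring with no repeats: "gabfe" with length 5

5


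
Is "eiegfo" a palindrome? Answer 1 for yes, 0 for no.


Input: eiegfo
Reversed: ofgeie
  Compare pos 0 ('e') with pos 5 ('o'): MISMATCH
  Compare pos 1 ('i') with pos 4 ('f'): MISMATCH
  Compare pos 2 ('e') with pos 3 ('g'): MISMATCH
Result: not a palindrome

0


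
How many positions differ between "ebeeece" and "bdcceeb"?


Comparing "ebeeece" and "bdcceeb" position by position:
  Position 0: 'e' vs 'b' => DIFFER
  Position 1: 'b' vs 'd' => DIFFER
  Position 2: 'e' vs 'c' => DIFFER
  Position 3: 'e' vs 'c' => DIFFER
  Position 4: 'e' vs 'e' => same
  Position 5: 'c' vs 'e' => DIFFER
  Position 6: 'e' vs 'b' => DIFFER
Positions that differ: 6

6


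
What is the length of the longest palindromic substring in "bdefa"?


Input: "bdefa"
Checking substrings for palindromes:
  No multi-char palindromic substrings found
Longest palindromic substring: "b" with length 1

1


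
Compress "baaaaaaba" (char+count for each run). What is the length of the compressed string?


Input: baaaaaaba
Runs:
  'b' x 1 => "b1"
  'a' x 6 => "a6"
  'b' x 1 => "b1"
  'a' x 1 => "a1"
Compressed: "b1a6b1a1"
Compressed length: 8

8


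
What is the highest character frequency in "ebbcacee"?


Input: ebbcacee
Character counts:
  'a': 1
  'b': 2
  'c': 2
  'e': 3
Maximum frequency: 3

3


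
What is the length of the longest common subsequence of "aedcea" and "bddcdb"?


LCS of "aedcea" and "bddcdb"
DP table:
           b    d    d    c    d    b
      0    0    0    0    0    0    0
  a   0    0    0    0    0    0    0
  e   0    0    0    0    0    0    0
  d   0    0    1    1    1    1    1
  c   0    0    1    1    2    2    2
  e   0    0    1    1    2    2    2
  a   0    0    1    1    2    2    2
LCS length = dp[6][6] = 2

2


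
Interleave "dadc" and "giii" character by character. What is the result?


Interleaving "dadc" and "giii":
  Position 0: 'd' from first, 'g' from second => "dg"
  Position 1: 'a' from first, 'i' from second => "ai"
  Position 2: 'd' from first, 'i' from second => "di"
  Position 3: 'c' from first, 'i' from second => "ci"
Result: dgaidici

dgaidici


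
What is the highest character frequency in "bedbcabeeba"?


Input: bedbcabeeba
Character counts:
  'a': 2
  'b': 4
  'c': 1
  'd': 1
  'e': 3
Maximum frequency: 4

4


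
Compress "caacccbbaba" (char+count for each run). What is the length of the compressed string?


Input: caacccbbaba
Runs:
  'c' x 1 => "c1"
  'a' x 2 => "a2"
  'c' x 3 => "c3"
  'b' x 2 => "b2"
  'a' x 1 => "a1"
  'b' x 1 => "b1"
  'a' x 1 => "a1"
Compressed: "c1a2c3b2a1b1a1"
Compressed length: 14

14


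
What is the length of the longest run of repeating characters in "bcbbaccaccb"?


Input: "bcbbaccaccb"
Scanning for longest run:
  Position 1 ('c'): new char, reset run to 1
  Position 2 ('b'): new char, reset run to 1
  Position 3 ('b'): continues run of 'b', length=2
  Position 4 ('a'): new char, reset run to 1
  Position 5 ('c'): new char, reset run to 1
  Position 6 ('c'): continues run of 'c', length=2
  Position 7 ('a'): new char, reset run to 1
  Position 8 ('c'): new char, reset run to 1
  Position 9 ('c'): continues run of 'c', length=2
  Position 10 ('b'): new char, reset run to 1
Longest run: 'b' with length 2

2


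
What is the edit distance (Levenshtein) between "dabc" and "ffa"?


Computing edit distance: "dabc" -> "ffa"
DP table:
           f    f    a
      0    1    2    3
  d   1    1    2    3
  a   2    2    2    2
  b   3    3    3    3
  c   4    4    4    4
Edit distance = dp[4][3] = 4

4


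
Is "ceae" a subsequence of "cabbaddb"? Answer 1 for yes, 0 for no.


Check if "ceae" is a subsequence of "cabbaddb"
Greedy scan:
  Position 0 ('c'): matches sub[0] = 'c'
  Position 1 ('a'): no match needed
  Position 2 ('b'): no match needed
  Position 3 ('b'): no match needed
  Position 4 ('a'): no match needed
  Position 5 ('d'): no match needed
  Position 6 ('d'): no match needed
  Position 7 ('b'): no match needed
Only matched 1/4 characters => not a subsequence

0


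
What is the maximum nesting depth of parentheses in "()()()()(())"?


Input: "()()()()(())"
Tracking depth:
  Position 0 '(': depth becomes 1
  Position 1 ')': depth becomes 0
  Position 2 '(': depth becomes 1
  Position 3 ')': depth becomes 0
  Position 4 '(': depth becomes 1
  Position 5 ')': depth becomes 0
  Position 6 '(': depth becomes 1
  Position 7 ')': depth becomes 0
  Position 8 '(': depth becomes 1
  Position 9 '(': depth becomes 2
  Position 10 ')': depth becomes 1
  Position 11 ')': depth becomes 0
Maximum depth reached: 2

2


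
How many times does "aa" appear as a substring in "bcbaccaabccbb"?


Searching for "aa" in "bcbaccaabccbb"
Scanning each position:
  Position 0: "bc" => no
  Position 1: "cb" => no
  Position 2: "ba" => no
  Position 3: "ac" => no
  Position 4: "cc" => no
  Position 5: "ca" => no
  Position 6: "aa" => MATCH
  Position 7: "ab" => no
  Position 8: "bc" => no
  Position 9: "cc" => no
  Position 10: "cb" => no
  Position 11: "bb" => no
Total occurrences: 1

1


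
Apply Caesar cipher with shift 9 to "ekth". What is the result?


Caesar cipher: shift "ekth" by 9
  'e' (pos 4) + 9 = pos 13 = 'n'
  'k' (pos 10) + 9 = pos 19 = 't'
  't' (pos 19) + 9 = pos 2 = 'c'
  'h' (pos 7) + 9 = pos 16 = 'q'
Result: ntcq

ntcq


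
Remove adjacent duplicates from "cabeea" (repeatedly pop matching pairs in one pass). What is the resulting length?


Input: cabeea
Stack-based adjacent duplicate removal:
  Read 'c': push. Stack: c
  Read 'a': push. Stack: ca
  Read 'b': push. Stack: cab
  Read 'e': push. Stack: cabe
  Read 'e': matches stack top 'e' => pop. Stack: cab
  Read 'a': push. Stack: caba
Final stack: "caba" (length 4)

4


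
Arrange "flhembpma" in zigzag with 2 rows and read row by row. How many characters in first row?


Zigzag "flhembpma" into 2 rows:
Placing characters:
  'f' => row 0
  'l' => row 1
  'h' => row 0
  'e' => row 1
  'm' => row 0
  'b' => row 1
  'p' => row 0
  'm' => row 1
  'a' => row 0
Rows:
  Row 0: "fhmpa"
  Row 1: "lebm"
First row length: 5

5


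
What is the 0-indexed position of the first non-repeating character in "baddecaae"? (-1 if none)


Input: baddecaae
Character frequencies:
  'a': 3
  'b': 1
  'c': 1
  'd': 2
  'e': 2
Scanning left to right for freq == 1:
  Position 0 ('b'): unique! => answer = 0

0


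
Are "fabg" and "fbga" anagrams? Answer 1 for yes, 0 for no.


Strings: "fabg", "fbga"
Sorted first:  abfg
Sorted second: abfg
Sorted forms match => anagrams

1


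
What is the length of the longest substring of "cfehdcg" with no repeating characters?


Input: "cfehdcg"
Sliding window (track last position of each char):
  Position 0 ('c'): window [0,0] length 1 -- new best
  Position 1 ('f'): window [0,1] length 2 -- new best
  Position 2 ('e'): window [0,2] length 3 -- new best
  Position 3 ('h'): window [0,3] length 4 -- new best
  Position 4 ('d'): window [0,4] length 5 -- new best
  Position 5 ('c'): repeat (last at 0), move window start to 1
  Position 5 ('c'): window [1,5] length 5
  Position 6 ('g'): window [1,6] length 6 -- new best
Longest substring with no repeats: "fehdcg" with length 6

6


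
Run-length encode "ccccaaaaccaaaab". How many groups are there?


Input: ccccaaaaccaaaab
Scanning for consecutive runs:
  Group 1: 'c' x 4 (positions 0-3)
  Group 2: 'a' x 4 (positions 4-7)
  Group 3: 'c' x 2 (positions 8-9)
  Group 4: 'a' x 4 (positions 10-13)
  Group 5: 'b' x 1 (positions 14-14)
Total groups: 5

5
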